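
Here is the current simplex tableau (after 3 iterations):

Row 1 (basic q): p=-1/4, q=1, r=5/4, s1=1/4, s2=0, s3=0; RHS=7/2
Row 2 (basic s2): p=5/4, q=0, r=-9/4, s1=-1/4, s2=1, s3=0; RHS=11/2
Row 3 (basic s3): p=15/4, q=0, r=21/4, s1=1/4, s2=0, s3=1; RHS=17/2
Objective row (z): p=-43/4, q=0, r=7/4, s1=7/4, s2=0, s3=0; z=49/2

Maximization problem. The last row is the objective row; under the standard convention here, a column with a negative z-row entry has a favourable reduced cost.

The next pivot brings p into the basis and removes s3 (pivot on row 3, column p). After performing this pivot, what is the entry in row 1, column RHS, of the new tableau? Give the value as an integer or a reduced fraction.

61/15

Pivot element is row 3, column p: 15/4.
Normalize row 3: new (row 3, RHS) = (17/2)/(15/4) = 34/15.
row 1 ← row 1 − (-1/4)·(new row 3): 7/2 − (-1/4)·(34/15) = 61/15.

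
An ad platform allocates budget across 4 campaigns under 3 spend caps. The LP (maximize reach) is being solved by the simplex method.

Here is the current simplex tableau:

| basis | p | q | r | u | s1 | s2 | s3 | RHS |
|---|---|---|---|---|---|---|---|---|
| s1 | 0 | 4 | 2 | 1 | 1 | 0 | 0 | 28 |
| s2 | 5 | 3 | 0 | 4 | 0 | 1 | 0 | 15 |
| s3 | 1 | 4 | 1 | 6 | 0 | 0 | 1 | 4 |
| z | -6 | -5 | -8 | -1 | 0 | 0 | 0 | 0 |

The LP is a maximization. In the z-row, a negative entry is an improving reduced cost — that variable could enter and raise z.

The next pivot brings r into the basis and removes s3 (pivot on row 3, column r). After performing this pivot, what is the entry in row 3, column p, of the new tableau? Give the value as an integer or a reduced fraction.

1

Pivot element is row 3, column r: 1.
Normalize row 3: new (row 3, p) = 1/1 = 1.
Row 3 is the pivot row, so the entry is 1.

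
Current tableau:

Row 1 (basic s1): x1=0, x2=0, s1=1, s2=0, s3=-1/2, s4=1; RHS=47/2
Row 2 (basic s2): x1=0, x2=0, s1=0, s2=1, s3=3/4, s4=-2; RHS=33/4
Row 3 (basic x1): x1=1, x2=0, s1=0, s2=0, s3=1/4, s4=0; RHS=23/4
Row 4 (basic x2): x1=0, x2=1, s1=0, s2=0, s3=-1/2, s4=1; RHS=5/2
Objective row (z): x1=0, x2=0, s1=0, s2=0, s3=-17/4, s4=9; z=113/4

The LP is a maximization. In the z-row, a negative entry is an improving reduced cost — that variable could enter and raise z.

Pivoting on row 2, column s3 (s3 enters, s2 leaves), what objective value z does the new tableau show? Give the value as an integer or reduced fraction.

Minimum ratio for s3: (33/4)/(3/4) = 11.
z changes by −(z-row coeff of s3)·ratio = −(-17/4)·11 = 187/4.
New z = 113/4 + (187/4) = 75.

75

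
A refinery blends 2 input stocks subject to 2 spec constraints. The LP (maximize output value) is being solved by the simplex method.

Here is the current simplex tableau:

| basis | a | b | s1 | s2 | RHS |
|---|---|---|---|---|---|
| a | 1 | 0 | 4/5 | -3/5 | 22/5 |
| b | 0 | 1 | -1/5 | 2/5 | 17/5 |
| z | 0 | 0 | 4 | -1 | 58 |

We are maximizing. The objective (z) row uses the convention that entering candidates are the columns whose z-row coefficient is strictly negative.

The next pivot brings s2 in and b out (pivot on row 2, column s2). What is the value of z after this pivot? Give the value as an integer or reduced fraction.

133/2

Minimum ratio for s2: (17/5)/(2/5) = 17/2.
z changes by −(z-row coeff of s2)·ratio = −(-1)·(17/2) = 17/2.
New z = 58 + (17/2) = 133/2.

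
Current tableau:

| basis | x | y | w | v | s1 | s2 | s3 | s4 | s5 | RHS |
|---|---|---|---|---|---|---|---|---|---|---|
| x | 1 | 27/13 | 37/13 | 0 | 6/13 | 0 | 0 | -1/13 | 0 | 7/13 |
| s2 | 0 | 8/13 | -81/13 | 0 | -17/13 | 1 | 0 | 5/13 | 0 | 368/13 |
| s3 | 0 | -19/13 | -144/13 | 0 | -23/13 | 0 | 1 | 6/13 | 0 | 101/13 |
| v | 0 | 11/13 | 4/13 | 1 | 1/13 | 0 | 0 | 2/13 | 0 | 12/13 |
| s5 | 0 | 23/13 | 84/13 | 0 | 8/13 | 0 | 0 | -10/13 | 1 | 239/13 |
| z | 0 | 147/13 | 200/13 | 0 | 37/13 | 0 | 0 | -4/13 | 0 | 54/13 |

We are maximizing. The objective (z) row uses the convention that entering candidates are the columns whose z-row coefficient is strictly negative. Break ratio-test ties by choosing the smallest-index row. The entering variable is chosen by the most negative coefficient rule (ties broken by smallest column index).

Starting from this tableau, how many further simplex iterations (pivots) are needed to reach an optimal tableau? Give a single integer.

pivot: s4 in, v out → z = 6
No improving column remains; optimal.

1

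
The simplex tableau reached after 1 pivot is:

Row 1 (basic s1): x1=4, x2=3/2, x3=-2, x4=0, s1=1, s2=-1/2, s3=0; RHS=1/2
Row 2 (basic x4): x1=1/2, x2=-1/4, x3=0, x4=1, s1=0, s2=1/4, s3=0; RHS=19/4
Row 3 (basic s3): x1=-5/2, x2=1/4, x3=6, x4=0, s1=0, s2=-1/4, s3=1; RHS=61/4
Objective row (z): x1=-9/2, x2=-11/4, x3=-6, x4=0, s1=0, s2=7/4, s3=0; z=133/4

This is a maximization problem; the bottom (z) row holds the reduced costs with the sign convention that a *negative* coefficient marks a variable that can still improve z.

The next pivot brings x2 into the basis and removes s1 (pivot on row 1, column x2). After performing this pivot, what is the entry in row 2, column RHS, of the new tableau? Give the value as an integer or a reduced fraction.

Pivot element is row 1, column x2: 3/2.
Normalize row 1: new (row 1, RHS) = (1/2)/(3/2) = 1/3.
row 2 ← row 2 − (-1/4)·(new row 1): 19/4 − (-1/4)·(1/3) = 29/6.

29/6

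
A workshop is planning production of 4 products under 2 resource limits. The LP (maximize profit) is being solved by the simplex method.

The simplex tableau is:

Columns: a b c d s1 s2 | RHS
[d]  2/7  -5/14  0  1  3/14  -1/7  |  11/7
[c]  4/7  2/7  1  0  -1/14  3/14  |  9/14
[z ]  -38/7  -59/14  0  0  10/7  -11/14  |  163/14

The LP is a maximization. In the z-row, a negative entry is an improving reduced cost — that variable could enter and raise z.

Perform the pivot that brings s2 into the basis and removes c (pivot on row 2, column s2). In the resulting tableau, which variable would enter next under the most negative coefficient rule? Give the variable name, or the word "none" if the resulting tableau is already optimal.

Pivot element 3/14. New z-row = old z-row − (-11/14)·(row 2/(3/14)).
Updated z-row coefficients: a: -10/3, b: -19/6, c: 11/3, d: 0, s1: 7/6, s2: 0.
The most negative is -10/3 in column a, so a would enter next.

a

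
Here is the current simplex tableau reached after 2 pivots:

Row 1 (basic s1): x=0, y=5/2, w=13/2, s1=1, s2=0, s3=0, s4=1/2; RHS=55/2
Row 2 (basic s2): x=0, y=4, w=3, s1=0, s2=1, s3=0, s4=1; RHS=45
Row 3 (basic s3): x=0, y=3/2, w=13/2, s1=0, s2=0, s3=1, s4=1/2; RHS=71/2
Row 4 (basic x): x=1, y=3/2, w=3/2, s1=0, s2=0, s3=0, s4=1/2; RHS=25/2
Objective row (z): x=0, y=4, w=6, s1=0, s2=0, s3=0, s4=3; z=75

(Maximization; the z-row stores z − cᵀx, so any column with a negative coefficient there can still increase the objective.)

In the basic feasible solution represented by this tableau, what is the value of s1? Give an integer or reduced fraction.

55/2

s1 is basic (row 1); its value is the RHS of that row: 55/2.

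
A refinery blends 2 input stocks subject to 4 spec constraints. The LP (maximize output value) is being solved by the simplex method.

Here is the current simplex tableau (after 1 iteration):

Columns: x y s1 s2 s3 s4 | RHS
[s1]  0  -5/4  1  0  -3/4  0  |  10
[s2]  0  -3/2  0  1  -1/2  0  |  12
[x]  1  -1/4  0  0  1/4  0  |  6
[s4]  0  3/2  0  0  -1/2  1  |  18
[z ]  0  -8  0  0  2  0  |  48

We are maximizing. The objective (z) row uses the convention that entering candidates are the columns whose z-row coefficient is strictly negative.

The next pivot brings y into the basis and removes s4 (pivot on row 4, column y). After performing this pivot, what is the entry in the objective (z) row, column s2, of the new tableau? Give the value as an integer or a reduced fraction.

0

Pivot element is row 4, column y: 3/2.
Normalize row 4: new (row 4, s2) = 0/(3/2) = 0.
z-row ← z-row − (-8)·(new row 4): 0 − (-8)·0 = 0.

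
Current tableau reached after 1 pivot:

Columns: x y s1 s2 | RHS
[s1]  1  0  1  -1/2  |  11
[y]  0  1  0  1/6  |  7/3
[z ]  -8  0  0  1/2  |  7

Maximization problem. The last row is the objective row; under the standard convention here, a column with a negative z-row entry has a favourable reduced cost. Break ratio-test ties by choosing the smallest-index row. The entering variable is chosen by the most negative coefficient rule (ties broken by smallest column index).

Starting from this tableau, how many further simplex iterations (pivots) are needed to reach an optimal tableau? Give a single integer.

2

pivot: x in, s1 out → z = 95
pivot: s2 in, y out → z = 144
No improving column remains; optimal.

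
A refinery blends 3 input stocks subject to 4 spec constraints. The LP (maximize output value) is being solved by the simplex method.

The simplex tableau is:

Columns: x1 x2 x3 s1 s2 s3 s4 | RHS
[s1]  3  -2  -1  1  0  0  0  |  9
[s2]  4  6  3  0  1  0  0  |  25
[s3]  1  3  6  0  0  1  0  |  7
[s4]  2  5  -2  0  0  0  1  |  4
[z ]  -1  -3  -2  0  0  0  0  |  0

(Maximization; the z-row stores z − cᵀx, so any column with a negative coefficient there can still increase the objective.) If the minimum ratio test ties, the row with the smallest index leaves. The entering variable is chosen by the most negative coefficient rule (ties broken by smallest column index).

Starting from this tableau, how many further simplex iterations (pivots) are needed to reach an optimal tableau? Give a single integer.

2

pivot: x2 in, s4 out → z = 12/5
pivot: x3 in, s3 out → z = 40/9
No improving column remains; optimal.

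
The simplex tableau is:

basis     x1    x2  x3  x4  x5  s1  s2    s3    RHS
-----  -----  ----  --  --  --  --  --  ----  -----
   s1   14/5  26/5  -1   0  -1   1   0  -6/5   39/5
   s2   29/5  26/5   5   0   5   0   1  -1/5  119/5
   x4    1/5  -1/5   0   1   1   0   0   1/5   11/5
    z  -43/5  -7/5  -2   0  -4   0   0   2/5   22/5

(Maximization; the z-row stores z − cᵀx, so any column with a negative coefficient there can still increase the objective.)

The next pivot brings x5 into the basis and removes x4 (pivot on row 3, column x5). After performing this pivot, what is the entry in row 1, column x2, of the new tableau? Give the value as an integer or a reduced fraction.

5

Pivot element is row 3, column x5: 1.
Normalize row 3: new (row 3, x2) = (-1/5)/1 = -1/5.
row 1 ← row 1 − (-1)·(new row 3): 26/5 − (-1)·(-1/5) = 5.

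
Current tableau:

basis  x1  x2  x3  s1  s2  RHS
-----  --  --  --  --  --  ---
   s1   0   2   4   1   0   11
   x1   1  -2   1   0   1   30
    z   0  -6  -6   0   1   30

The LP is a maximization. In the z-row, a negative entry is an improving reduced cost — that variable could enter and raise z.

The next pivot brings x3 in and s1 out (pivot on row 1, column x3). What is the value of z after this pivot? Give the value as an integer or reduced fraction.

Minimum ratio for x3: 11/4 = 11/4.
z changes by −(z-row coeff of x3)·ratio = −(-6)·(11/4) = 33/2.
New z = 30 + (33/2) = 93/2.

93/2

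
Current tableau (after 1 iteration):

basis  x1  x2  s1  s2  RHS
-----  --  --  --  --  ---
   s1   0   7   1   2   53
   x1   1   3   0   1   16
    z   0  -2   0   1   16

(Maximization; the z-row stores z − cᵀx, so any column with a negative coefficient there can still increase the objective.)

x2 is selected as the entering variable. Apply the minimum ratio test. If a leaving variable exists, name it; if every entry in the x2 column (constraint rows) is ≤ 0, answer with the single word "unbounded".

Ratios: row 1 (s1): 53/7 = 53/7; row 2 (x1): 16/3 = 16/3.
Minimum ratio is in the x1 row, so x1 leaves.

x1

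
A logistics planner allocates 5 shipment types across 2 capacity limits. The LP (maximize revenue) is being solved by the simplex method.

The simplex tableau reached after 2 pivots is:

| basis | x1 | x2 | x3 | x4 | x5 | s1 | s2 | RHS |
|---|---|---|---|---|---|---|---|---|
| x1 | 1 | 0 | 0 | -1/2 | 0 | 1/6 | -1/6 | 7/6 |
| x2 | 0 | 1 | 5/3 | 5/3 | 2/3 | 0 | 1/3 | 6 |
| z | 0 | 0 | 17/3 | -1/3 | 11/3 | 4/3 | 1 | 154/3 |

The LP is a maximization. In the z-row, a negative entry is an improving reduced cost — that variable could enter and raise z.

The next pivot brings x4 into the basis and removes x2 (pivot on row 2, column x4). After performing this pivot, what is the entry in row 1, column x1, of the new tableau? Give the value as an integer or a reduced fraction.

1

Pivot element is row 2, column x4: 5/3.
Normalize row 2: new (row 2, x1) = 0/(5/3) = 0.
row 1 ← row 1 − (-1/2)·(new row 2): 1 − (-1/2)·0 = 1.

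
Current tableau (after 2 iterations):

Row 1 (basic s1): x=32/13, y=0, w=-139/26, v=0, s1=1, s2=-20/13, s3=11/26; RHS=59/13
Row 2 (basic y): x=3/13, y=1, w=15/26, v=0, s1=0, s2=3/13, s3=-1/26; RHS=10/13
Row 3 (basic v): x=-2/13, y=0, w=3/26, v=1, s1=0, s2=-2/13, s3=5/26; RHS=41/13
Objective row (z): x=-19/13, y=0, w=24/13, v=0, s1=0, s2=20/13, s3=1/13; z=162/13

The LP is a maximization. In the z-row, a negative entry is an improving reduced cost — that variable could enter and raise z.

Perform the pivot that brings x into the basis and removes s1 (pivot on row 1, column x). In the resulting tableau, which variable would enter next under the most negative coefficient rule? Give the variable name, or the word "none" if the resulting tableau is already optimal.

w

Pivot element 32/13. New z-row = old z-row − (-19/13)·(row 1/(32/13)).
Updated z-row coefficients: x: 0, y: 0, w: -85/64, v: 0, s1: 19/32, s2: 5/8, s3: 21/64.
The most negative is -85/64 in column w, so w would enter next.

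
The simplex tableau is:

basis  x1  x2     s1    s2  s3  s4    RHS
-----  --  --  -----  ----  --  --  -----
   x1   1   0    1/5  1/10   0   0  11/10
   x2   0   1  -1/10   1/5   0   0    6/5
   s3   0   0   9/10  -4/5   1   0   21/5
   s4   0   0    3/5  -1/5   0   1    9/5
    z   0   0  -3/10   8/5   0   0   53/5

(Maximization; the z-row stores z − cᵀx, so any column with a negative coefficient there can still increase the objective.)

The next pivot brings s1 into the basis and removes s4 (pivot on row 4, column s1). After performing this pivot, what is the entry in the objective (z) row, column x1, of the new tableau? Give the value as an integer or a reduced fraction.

Pivot element is row 4, column s1: 3/5.
Normalize row 4: new (row 4, x1) = 0/(3/5) = 0.
z-row ← z-row − (-3/10)·(new row 4): 0 − (-3/10)·0 = 0.

0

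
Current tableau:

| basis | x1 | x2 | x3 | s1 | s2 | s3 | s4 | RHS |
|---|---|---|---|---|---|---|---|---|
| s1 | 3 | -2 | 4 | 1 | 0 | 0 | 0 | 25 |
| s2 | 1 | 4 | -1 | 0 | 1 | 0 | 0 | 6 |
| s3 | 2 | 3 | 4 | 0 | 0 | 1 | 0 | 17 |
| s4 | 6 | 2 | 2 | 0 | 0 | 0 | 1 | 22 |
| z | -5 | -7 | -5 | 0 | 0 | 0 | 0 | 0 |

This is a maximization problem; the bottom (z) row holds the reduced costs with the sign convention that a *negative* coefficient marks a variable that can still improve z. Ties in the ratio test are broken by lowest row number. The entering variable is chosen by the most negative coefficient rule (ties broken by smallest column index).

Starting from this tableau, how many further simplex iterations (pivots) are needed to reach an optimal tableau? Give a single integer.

3

pivot: x2 in, s2 out → z = 21/2
pivot: x3 in, s3 out → z = 537/19
pivot: x1 in, s4 out → z = 737/23
No improving column remains; optimal.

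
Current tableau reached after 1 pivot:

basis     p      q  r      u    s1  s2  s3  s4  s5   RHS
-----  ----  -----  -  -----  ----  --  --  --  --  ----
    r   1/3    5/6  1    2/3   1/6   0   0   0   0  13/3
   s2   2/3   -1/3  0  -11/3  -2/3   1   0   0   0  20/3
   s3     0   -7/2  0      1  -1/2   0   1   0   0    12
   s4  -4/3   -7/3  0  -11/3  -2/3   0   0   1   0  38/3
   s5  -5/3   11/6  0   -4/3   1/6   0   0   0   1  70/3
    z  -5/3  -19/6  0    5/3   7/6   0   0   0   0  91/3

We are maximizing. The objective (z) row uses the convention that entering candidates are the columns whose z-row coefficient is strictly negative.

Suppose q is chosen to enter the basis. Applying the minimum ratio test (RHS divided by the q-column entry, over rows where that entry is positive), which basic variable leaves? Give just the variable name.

Ratios: row 1 (r): (13/3)/(5/6) = 26/5; row 2 (s2): entry -1/3 ≤ 0, skip; row 3 (s3): entry -7/2 ≤ 0, skip; row 4 (s4): entry -7/3 ≤ 0, skip; row 5 (s5): (70/3)/(11/6) = 140/11.
Minimum ratio 26/5 is in the r row, so r leaves.

r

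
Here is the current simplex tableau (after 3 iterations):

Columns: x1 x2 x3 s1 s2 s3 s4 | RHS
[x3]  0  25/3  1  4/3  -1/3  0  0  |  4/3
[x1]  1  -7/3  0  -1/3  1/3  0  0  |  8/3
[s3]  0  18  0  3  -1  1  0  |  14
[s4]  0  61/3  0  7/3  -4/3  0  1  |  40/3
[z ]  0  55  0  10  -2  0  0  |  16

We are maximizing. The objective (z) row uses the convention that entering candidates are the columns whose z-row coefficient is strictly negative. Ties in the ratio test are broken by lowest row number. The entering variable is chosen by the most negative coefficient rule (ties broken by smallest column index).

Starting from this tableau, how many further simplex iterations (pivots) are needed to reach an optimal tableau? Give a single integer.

pivot: s2 in, x1 out → z = 32
No improving column remains; optimal.

1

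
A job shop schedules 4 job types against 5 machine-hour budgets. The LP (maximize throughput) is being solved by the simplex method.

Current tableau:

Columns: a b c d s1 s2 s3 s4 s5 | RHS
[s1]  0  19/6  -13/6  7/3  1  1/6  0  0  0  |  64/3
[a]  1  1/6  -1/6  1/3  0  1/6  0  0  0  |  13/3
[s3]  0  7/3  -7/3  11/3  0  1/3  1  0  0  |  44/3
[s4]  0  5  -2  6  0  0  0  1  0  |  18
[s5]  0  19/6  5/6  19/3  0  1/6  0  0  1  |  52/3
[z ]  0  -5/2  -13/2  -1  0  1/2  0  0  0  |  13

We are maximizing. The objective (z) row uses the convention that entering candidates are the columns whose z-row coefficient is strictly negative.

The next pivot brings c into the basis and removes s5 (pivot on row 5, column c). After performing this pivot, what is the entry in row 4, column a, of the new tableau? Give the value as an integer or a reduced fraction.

Pivot element is row 5, column c: 5/6.
Normalize row 5: new (row 5, a) = 0/(5/6) = 0.
row 4 ← row 4 − (-2)·(new row 5): 0 − (-2)·0 = 0.

0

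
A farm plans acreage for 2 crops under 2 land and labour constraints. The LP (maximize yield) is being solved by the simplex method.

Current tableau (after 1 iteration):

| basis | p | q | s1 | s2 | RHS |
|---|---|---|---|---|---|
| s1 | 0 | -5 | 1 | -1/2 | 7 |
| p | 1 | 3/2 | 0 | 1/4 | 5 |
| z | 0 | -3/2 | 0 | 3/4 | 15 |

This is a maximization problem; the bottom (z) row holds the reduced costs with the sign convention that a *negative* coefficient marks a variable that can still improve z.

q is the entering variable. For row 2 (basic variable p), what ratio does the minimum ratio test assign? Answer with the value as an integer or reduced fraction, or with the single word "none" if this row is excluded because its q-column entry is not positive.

10/3

Ratio = RHS / (q entry) = 5 / (3/2) = 10/3.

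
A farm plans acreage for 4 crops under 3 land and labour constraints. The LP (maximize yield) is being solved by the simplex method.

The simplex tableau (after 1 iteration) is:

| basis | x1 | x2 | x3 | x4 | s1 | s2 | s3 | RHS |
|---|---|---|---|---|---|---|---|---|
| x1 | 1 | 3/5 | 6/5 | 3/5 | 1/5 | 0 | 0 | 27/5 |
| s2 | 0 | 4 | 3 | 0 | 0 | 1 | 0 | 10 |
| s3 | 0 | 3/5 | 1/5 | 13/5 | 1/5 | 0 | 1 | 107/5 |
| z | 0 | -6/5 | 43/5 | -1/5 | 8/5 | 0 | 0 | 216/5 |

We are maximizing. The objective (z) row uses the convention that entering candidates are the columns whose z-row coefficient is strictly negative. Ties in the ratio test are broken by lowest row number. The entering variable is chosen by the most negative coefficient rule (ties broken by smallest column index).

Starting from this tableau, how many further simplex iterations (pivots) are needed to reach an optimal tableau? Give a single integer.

2

pivot: x2 in, s2 out → z = 231/5
pivot: x4 in, x1 out → z = 95/2
No improving column remains; optimal.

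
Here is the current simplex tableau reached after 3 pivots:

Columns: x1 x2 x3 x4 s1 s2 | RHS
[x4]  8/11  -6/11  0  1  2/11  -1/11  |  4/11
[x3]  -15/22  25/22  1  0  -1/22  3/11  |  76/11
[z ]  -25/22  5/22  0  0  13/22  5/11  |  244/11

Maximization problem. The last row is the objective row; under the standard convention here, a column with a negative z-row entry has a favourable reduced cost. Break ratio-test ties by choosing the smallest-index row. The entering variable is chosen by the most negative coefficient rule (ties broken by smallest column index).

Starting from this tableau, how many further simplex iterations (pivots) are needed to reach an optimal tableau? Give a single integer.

2

pivot: x1 in, x4 out → z = 91/4
pivot: x2 in, x3 out → z = 30
No improving column remains; optimal.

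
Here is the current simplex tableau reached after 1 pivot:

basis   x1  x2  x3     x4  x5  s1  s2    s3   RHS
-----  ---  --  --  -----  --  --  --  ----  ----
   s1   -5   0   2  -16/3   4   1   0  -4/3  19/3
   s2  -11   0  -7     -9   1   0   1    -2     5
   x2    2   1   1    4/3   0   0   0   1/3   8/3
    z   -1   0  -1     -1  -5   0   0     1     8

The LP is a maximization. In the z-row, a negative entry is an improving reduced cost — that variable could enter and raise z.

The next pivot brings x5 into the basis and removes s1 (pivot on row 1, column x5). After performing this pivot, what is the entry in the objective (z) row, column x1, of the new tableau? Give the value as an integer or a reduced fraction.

-29/4

Pivot element is row 1, column x5: 4.
Normalize row 1: new (row 1, x1) = (-5)/4 = -5/4.
z-row ← z-row − (-5)·(new row 1): -1 − (-5)·(-5/4) = -29/4.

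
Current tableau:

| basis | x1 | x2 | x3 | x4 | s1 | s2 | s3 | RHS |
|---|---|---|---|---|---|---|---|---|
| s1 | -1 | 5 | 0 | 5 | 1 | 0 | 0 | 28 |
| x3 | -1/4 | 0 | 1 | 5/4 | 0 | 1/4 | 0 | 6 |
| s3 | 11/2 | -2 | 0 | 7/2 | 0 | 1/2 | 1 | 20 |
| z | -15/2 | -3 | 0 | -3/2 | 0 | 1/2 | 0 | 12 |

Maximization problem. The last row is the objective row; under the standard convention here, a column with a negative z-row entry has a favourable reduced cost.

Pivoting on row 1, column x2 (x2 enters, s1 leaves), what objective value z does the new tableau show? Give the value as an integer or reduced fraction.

144/5

Minimum ratio for x2: 28/5 = 28/5.
z changes by −(z-row coeff of x2)·ratio = −(-3)·(28/5) = 84/5.
New z = 12 + (84/5) = 144/5.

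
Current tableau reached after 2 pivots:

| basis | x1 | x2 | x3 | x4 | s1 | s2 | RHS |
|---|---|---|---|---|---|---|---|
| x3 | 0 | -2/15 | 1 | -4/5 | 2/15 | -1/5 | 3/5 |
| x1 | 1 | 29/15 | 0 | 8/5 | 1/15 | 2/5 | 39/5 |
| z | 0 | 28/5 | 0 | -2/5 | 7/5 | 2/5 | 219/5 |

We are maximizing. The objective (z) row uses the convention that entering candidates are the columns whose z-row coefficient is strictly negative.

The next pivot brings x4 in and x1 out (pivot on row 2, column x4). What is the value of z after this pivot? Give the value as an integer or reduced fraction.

183/4

Minimum ratio for x4: (39/5)/(8/5) = 39/8.
z changes by −(z-row coeff of x4)·ratio = −(-2/5)·(39/8) = 39/20.
New z = 219/5 + (39/20) = 183/4.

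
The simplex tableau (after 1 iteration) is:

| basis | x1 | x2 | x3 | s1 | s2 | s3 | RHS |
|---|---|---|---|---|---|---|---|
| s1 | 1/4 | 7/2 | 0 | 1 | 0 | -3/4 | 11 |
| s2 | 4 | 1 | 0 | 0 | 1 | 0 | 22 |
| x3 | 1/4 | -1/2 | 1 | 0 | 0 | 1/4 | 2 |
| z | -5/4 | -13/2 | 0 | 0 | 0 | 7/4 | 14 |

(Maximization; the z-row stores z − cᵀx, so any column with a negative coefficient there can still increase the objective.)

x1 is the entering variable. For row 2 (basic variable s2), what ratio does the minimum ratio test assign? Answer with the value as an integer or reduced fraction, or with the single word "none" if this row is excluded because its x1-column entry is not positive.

11/2

Ratio = RHS / (x1 entry) = 22 / 4 = 11/2.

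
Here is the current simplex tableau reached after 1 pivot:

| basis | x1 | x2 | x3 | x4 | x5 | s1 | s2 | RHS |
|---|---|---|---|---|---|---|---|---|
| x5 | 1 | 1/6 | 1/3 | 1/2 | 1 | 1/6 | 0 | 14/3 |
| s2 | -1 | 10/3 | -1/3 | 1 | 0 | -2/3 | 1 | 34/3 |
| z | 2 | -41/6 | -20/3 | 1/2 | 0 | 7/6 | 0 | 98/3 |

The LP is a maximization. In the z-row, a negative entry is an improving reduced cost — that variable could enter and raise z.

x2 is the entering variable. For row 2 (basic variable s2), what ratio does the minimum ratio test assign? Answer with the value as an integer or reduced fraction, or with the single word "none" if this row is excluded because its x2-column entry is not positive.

17/5

Ratio = RHS / (x2 entry) = (34/3) / (10/3) = 17/5.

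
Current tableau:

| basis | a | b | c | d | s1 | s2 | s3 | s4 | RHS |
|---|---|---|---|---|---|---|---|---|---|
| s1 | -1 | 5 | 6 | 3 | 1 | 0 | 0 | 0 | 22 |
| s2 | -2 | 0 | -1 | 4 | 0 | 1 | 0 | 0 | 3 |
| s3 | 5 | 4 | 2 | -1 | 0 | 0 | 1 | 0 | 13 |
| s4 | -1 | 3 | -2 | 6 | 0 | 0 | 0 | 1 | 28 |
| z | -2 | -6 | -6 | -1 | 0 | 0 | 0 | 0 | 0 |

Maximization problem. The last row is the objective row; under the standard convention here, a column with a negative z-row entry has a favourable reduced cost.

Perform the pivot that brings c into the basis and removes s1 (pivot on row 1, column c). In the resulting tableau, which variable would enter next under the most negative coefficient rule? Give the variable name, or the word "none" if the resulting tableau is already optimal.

Pivot element 6. New z-row = old z-row − (-6)·(row 1/6).
Updated z-row coefficients: a: -3, b: -1, c: 0, d: 2, s1: 1, s2: 0, s3: 0, s4: 0.
The most negative is -3 in column a, so a would enter next.

a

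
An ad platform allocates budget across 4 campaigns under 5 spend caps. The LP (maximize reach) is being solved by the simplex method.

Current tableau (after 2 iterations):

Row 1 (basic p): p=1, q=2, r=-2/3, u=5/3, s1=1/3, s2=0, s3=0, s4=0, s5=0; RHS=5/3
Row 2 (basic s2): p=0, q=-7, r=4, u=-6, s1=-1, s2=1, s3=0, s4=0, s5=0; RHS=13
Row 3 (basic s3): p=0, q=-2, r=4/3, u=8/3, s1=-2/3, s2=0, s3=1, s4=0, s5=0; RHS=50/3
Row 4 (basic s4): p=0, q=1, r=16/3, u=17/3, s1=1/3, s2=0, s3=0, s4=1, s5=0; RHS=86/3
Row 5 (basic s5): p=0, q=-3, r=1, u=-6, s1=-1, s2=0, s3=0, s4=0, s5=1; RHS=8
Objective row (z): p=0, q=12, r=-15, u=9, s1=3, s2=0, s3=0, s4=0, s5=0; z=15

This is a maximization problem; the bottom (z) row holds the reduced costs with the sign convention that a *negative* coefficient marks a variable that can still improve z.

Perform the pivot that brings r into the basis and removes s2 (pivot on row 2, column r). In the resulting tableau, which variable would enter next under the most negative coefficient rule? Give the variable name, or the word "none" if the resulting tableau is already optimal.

Pivot element 4. New z-row = old z-row − (-15)·(row 2/4).
Updated z-row coefficients: p: 0, q: -57/4, r: 0, u: -27/2, s1: -3/4, s2: 15/4, s3: 0, s4: 0, s5: 0.
The most negative is -57/4 in column q, so q would enter next.

q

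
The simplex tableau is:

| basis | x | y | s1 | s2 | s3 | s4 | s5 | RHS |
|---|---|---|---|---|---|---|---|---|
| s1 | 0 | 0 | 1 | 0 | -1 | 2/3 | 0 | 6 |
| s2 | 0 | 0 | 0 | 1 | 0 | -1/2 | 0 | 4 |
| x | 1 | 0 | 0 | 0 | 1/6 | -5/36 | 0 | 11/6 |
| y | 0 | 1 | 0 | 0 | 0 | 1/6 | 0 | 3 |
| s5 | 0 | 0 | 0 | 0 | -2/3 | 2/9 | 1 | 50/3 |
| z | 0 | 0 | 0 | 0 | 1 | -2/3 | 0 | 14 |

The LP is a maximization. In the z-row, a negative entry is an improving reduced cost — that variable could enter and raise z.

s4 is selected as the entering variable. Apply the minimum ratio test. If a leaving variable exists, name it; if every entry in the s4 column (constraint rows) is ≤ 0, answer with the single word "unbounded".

s1

Ratios: row 1 (s1): 6/(2/3) = 9; row 2 (s2): entry -1/2 ≤ 0, skip; row 3 (x): entry -5/36 ≤ 0, skip; row 4 (y): 3/(1/6) = 18; row 5 (s5): (50/3)/(2/9) = 75.
Minimum ratio is in the s1 row, so s1 leaves.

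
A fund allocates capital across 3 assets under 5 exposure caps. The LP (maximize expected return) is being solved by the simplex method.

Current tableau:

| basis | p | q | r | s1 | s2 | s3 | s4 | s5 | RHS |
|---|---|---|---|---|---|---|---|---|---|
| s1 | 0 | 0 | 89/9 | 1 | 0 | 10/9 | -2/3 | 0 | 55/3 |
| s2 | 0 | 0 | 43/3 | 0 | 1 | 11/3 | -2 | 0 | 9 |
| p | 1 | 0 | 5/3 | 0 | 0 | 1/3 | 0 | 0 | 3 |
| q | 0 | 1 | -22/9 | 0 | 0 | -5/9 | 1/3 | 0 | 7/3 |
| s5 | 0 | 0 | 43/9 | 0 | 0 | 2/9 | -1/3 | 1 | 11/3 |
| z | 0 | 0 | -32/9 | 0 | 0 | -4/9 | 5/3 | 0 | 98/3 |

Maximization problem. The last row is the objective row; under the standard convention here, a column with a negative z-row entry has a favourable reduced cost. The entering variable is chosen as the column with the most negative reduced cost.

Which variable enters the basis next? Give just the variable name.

r

Objective-row coefficients: p: 0, q: 0, r: -32/9, s1: 0, s2: 0, s3: -4/9, s4: 5/3, s5: 0.
The most negative is -32/9 in column r, so r enters.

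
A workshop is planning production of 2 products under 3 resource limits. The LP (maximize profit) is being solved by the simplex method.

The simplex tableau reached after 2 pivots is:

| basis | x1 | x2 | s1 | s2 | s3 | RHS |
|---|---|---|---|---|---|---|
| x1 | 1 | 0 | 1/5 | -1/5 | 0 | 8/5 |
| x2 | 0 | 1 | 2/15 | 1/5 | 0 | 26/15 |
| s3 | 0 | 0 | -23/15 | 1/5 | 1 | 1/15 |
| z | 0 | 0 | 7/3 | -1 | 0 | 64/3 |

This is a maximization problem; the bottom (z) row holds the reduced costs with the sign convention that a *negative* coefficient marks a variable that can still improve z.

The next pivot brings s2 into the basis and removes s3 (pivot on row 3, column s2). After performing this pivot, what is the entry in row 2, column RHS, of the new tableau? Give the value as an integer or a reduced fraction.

5/3

Pivot element is row 3, column s2: 1/5.
Normalize row 3: new (row 3, RHS) = (1/15)/(1/5) = 1/3.
row 2 ← row 2 − (1/5)·(new row 3): 26/15 − (1/5)·(1/3) = 5/3.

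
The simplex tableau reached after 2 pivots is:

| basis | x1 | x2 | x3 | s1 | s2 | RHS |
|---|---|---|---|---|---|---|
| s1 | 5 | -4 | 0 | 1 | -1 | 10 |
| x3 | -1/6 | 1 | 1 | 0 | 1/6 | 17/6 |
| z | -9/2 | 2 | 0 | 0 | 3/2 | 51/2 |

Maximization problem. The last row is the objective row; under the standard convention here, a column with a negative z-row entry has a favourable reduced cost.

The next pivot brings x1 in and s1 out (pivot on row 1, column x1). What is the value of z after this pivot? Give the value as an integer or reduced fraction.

69/2

Minimum ratio for x1: 10/5 = 2.
z changes by −(z-row coeff of x1)·ratio = −(-9/2)·2 = 9.
New z = 51/2 + 9 = 69/2.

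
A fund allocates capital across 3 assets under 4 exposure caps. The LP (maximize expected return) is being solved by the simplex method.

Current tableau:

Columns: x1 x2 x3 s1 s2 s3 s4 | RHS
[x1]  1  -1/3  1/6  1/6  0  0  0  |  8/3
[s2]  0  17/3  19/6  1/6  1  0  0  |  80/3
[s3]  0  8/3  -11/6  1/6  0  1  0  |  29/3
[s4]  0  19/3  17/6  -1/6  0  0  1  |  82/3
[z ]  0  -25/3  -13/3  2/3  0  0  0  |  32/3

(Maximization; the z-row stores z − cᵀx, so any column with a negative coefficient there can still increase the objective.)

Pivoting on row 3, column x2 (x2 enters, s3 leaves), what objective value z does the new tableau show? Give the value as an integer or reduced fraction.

Minimum ratio for x2: (29/3)/(8/3) = 29/8.
z changes by −(z-row coeff of x2)·ratio = −(-25/3)·(29/8) = 725/24.
New z = 32/3 + (725/24) = 327/8.

327/8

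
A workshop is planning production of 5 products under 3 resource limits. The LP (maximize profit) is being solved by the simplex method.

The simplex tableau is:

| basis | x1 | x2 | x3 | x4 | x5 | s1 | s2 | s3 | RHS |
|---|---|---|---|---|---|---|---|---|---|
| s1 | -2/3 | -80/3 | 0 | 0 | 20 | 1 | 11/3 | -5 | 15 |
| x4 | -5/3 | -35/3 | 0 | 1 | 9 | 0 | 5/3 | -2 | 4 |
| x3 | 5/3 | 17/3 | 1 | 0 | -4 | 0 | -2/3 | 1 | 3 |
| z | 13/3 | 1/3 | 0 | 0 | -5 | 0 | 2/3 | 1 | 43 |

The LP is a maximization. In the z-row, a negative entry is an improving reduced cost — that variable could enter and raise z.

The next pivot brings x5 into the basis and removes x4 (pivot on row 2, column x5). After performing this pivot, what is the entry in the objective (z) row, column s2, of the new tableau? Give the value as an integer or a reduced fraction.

43/27

Pivot element is row 2, column x5: 9.
Normalize row 2: new (row 2, s2) = (5/3)/9 = 5/27.
z-row ← z-row − (-5)·(new row 2): 2/3 − (-5)·(5/27) = 43/27.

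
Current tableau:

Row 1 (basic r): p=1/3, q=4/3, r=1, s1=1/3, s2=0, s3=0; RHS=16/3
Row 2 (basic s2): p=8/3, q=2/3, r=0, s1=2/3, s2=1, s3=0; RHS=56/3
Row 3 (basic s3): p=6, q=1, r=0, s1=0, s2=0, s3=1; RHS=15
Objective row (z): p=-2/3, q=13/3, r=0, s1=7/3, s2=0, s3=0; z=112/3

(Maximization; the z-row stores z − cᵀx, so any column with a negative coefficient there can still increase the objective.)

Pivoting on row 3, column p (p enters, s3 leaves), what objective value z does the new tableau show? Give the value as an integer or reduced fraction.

39

Minimum ratio for p: 15/6 = 5/2.
z changes by −(z-row coeff of p)·ratio = −(-2/3)·(5/2) = 5/3.
New z = 112/3 + (5/3) = 39.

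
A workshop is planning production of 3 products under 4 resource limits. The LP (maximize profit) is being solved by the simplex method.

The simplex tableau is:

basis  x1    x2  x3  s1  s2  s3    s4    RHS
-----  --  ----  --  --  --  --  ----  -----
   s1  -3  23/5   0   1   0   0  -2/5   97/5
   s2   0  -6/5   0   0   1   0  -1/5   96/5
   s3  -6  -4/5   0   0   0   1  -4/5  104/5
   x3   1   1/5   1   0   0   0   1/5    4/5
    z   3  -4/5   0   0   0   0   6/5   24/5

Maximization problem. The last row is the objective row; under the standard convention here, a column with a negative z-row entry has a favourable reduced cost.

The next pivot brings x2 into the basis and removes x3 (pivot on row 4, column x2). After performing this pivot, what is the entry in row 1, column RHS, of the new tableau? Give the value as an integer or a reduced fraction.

Pivot element is row 4, column x2: 1/5.
Normalize row 4: new (row 4, RHS) = (4/5)/(1/5) = 4.
row 1 ← row 1 − (23/5)·(new row 4): 97/5 − (23/5)·4 = 1.

1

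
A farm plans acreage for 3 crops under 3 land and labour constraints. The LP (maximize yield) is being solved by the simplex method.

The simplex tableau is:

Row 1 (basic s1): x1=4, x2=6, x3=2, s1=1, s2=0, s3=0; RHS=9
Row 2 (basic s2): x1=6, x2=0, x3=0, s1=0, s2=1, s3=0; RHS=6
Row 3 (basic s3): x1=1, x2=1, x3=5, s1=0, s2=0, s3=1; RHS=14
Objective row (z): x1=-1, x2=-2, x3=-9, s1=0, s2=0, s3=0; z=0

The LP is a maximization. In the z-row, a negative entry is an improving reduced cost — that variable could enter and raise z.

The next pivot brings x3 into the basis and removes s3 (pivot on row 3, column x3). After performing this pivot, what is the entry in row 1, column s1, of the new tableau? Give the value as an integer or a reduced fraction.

1

Pivot element is row 3, column x3: 5.
Normalize row 3: new (row 3, s1) = 0/5 = 0.
row 1 ← row 1 − 2·(new row 3): 1 − 2·0 = 1.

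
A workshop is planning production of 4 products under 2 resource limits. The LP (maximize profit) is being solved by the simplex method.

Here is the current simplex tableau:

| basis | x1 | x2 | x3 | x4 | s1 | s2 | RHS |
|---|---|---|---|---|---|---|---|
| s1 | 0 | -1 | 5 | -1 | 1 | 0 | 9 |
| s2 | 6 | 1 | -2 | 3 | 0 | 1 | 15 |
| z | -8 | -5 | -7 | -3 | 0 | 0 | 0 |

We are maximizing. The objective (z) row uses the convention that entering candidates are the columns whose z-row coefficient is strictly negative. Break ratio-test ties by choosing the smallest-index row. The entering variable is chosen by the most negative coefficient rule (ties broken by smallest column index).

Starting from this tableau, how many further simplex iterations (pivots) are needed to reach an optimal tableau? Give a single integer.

3

pivot: x1 in, s2 out → z = 20
pivot: x3 in, s1 out → z = 187/5
pivot: x2 in, x1 out → z = 211
No improving column remains; optimal.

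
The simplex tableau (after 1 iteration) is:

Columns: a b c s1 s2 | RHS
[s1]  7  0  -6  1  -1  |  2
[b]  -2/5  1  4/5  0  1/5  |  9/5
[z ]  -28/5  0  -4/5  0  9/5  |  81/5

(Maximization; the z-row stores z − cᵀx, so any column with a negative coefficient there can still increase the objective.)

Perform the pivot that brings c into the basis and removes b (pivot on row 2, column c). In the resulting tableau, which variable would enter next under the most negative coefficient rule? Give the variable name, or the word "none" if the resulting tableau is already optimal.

Pivot element 4/5. New z-row = old z-row − (-4/5)·(row 2/(4/5)).
Updated z-row coefficients: a: -6, b: 1, c: 0, s1: 0, s2: 2.
The most negative is -6 in column a, so a would enter next.

a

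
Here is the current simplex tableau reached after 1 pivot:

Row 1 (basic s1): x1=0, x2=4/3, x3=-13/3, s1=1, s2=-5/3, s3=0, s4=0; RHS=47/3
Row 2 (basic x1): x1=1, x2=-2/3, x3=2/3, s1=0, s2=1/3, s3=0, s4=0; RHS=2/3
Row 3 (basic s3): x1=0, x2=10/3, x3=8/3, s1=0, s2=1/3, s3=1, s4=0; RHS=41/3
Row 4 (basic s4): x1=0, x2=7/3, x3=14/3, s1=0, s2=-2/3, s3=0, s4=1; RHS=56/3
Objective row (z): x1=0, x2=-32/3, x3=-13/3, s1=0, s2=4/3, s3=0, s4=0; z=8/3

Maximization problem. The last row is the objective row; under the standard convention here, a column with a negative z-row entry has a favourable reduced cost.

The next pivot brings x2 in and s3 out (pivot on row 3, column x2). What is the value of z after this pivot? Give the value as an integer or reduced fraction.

232/5

Minimum ratio for x2: (41/3)/(10/3) = 41/10.
z changes by −(z-row coeff of x2)·ratio = −(-32/3)·(41/10) = 656/15.
New z = 8/3 + (656/15) = 232/5.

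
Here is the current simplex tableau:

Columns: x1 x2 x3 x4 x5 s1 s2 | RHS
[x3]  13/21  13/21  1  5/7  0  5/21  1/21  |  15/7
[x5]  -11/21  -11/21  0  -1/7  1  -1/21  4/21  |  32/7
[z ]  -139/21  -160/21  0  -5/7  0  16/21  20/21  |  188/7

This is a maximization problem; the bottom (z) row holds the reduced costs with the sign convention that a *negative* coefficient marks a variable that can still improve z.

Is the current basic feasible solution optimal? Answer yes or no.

no

Column x1 has objective-row coefficient -139/21, which is negative; an improving pivot exists, so not yet optimal.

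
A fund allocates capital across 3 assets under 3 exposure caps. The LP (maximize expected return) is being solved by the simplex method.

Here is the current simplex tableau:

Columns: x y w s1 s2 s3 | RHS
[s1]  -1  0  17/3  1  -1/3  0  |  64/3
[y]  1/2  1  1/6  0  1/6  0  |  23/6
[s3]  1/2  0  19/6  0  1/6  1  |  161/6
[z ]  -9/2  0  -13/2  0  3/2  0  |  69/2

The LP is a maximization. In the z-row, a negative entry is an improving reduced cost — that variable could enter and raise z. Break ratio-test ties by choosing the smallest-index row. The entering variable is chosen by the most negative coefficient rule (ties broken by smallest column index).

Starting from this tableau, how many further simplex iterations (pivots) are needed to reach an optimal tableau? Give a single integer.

pivot: w in, s1 out → z = 2005/34
pivot: x in, y out → z = 559/6
No improving column remains; optimal.

2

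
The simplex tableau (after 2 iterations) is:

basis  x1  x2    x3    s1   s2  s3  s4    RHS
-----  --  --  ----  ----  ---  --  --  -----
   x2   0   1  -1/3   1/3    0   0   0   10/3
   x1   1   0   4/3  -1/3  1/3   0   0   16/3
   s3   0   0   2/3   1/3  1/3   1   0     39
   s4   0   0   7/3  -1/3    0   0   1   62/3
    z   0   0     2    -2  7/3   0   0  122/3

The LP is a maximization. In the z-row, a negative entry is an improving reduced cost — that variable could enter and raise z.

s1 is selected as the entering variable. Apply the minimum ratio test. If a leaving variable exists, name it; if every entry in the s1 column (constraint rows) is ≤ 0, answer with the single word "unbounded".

Ratios: row 1 (x2): (10/3)/(1/3) = 10; row 2 (x1): entry -1/3 ≤ 0, skip; row 3 (s3): 39/(1/3) = 117; row 4 (s4): entry -1/3 ≤ 0, skip.
Minimum ratio is in the x2 row, so x2 leaves.

x2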